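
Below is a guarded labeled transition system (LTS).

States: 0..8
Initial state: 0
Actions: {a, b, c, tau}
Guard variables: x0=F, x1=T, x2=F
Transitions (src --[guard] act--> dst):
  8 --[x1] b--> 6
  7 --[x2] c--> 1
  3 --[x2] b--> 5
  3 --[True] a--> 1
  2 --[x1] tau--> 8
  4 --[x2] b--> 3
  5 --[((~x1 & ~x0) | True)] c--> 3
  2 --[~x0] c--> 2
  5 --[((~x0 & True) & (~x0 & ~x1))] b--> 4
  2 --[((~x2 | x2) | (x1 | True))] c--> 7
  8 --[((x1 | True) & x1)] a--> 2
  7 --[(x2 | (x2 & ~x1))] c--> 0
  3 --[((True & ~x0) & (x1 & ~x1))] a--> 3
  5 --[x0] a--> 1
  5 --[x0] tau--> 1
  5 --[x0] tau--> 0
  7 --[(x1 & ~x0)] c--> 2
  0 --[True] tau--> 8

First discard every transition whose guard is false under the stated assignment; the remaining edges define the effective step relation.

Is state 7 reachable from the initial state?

Answer: REACHABLE

Working:
After dropping false guards: 9 live edges.
L0 = {0}
L1 = {8}  cumulative {0,8}
L2 = {2,6}  cumulative {0,2,6,8}
L3 = {7}  cumulative {0,2,6,7,8}
R = {0,2,6,7,8}
trace reaching 7: tau·a·c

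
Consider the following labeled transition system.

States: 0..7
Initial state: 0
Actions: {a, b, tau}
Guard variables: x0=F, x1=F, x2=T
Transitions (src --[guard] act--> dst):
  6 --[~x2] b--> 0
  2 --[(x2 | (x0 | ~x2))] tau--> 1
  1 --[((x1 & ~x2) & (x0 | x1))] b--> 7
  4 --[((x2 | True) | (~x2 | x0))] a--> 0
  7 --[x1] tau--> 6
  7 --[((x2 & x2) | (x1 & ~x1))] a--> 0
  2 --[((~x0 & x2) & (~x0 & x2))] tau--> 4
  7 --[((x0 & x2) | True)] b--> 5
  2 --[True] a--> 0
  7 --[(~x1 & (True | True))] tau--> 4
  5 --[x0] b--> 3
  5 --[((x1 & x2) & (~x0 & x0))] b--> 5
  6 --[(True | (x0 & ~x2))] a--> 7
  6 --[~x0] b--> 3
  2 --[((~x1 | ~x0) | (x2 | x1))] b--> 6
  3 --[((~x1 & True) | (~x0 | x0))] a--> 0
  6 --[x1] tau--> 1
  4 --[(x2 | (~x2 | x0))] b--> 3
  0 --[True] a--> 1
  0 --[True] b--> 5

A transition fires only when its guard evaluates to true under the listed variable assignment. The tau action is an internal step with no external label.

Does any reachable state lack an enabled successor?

Answer: DEADLOCK at state 1

Analysis:
Reachable = {0,1,5}
  0: a→1  b→5  [2 exit(s)]
  1: ∅  [no exit]
  5: ∅  [no exit]
trace reaching 1: a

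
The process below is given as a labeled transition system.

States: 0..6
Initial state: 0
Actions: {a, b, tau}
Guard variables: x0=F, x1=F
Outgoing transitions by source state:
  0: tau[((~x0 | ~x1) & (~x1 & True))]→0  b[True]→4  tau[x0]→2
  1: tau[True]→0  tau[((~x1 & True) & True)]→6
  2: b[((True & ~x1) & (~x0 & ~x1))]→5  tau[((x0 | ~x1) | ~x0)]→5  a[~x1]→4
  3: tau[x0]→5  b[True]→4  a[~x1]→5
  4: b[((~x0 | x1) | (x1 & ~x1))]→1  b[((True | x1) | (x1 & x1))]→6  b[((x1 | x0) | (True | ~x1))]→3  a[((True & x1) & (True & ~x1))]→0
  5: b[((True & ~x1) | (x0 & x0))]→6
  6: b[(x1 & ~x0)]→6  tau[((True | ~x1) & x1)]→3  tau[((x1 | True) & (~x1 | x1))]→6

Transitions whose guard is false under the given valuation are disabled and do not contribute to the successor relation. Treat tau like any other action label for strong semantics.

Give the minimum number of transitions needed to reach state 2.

Answer: UNREACHABLE

Working:
BFS to 2:
  Layer 0: {0}
  Layer 1: {4}
  Layer 2: {1,3,6}
  Layer 3: {5}
2 never appears.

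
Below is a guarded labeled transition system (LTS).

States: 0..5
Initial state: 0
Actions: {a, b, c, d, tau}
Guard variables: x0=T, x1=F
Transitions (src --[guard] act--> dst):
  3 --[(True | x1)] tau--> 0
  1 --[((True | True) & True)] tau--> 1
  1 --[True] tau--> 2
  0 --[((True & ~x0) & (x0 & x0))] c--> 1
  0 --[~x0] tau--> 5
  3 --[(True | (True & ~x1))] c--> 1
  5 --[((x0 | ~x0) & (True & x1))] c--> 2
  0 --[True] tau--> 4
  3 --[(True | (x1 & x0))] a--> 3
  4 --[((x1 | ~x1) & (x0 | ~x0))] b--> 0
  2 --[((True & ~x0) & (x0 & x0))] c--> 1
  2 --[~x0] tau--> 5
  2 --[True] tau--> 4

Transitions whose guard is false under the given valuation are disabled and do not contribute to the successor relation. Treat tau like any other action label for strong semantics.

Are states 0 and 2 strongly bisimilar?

Answer: BISIMILAR

Trace:
Compute ~ classes (split until stable):
  π0 = {{0,1,2,3,4,5}}
  π1 = {{0,1,2},{3},{4},{5}}
  π2 = {{0,2},{1},{3},{4},{5}}
5 equivalence class(es) (converged in 3)
0∈{0,2}, 2∈{0,2}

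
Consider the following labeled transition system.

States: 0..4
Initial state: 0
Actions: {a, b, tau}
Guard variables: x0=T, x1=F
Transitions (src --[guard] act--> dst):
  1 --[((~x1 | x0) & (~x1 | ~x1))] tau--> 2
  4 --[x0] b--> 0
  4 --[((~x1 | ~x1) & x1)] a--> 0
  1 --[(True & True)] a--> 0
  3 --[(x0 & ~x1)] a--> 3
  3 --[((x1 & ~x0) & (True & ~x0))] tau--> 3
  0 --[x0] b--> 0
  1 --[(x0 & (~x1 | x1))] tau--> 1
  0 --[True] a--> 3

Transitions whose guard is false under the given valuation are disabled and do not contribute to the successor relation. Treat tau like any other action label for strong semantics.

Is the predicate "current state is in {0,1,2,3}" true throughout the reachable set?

Safe = {0,1,2,3}
Reachable = {0,3}
  0: ok
  3: ok

Answer: INVARIANT HOLDS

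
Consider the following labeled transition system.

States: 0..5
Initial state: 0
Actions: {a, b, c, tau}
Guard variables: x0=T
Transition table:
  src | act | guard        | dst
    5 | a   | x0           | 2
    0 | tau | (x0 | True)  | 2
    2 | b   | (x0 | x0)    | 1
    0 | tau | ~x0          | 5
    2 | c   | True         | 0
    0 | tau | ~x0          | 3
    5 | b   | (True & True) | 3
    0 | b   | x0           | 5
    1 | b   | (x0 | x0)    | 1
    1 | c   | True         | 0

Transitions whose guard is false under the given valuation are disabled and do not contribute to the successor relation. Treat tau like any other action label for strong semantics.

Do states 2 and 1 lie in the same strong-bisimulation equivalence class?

Answer: BISIMILAR

Analysis:
Refine partition for ~:
  round 0: {{0,1,2,3,4,5}}
  round 1: {{0},{1,2},{3,4},{5}}
Fixed point at round 2; 4 class(es).
class of 2: {1,2}; class of 1: {1,2}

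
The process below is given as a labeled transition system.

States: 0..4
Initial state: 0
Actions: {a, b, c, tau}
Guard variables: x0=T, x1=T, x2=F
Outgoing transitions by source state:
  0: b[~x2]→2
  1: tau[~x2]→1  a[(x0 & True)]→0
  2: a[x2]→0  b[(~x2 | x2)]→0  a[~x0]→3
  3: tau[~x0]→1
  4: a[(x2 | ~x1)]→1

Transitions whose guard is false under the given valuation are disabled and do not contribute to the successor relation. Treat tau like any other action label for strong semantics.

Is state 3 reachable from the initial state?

Answer: UNREACHABLE

Analysis:
4 transition(s) survive guard evaluation.
Layer 0: {0}
Layer 1: {2}  now seen {0,2}
R = {0,2}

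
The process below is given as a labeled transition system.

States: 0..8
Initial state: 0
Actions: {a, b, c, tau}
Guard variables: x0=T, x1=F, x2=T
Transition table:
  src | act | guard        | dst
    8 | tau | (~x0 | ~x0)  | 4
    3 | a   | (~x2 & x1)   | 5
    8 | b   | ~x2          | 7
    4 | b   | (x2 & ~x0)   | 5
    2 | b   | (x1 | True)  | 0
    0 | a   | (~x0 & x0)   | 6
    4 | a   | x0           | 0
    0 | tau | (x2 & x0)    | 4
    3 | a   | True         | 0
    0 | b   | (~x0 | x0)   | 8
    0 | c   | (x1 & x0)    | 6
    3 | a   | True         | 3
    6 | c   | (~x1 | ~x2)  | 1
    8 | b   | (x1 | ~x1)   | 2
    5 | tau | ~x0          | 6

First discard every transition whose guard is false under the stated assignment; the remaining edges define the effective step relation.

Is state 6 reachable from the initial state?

After dropping false guards: 8 live edges.
depth 0: {0}
depth 1: {4,8}  now seen {0,4,8}
depth 2: {2}  now seen {0,2,4,8}
R = {0,2,4,8}

Answer: UNREACHABLE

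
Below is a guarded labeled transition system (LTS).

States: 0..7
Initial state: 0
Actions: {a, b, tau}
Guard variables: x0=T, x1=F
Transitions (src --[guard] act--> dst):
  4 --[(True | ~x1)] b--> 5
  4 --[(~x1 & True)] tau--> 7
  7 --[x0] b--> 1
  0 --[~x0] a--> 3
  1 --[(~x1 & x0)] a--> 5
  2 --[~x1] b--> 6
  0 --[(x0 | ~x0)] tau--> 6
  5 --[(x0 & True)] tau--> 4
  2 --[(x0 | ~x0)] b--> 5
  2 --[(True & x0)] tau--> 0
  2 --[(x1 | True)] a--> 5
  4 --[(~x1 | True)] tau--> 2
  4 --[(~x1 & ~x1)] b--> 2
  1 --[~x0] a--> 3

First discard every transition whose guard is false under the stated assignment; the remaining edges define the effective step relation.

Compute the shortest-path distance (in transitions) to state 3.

Answer: UNREACHABLE

Working:
Breadth-first toward 3:
  L0 = {0}
  L1 = {6}
3 never appears.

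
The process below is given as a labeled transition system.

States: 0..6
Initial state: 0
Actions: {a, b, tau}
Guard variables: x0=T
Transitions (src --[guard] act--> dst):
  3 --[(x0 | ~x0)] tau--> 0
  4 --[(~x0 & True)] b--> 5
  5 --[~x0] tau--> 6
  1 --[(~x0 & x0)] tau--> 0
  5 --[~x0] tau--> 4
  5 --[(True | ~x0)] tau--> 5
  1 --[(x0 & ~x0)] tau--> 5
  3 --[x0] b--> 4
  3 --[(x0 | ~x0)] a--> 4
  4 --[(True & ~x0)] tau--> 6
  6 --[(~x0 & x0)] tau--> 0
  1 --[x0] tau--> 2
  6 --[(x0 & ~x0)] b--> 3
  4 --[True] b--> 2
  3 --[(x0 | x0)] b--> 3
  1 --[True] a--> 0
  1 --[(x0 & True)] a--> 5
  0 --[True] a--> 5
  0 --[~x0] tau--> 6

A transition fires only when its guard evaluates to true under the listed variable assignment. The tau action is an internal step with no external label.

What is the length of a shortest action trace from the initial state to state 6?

Answer: UNREACHABLE

Working:
Breadth-first toward 6:
  L0 = {0}
  L1 = {5}
6 never appears.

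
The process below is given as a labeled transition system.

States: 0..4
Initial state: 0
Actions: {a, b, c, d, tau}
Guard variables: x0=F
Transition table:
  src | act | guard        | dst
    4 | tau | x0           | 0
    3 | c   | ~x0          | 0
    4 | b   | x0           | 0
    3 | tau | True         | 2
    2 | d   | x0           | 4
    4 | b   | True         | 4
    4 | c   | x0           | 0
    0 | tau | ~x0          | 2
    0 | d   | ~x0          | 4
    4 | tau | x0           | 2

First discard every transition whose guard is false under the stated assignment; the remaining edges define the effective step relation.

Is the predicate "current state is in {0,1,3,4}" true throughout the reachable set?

Inv-set: {0,1,3,4}
Reach set: {0,2,4}
  0: ✓
  2: ✗ unsafe
  4: ✓
witness against invariant: tau → 2

Answer: INVARIANT VIOLATED at state 2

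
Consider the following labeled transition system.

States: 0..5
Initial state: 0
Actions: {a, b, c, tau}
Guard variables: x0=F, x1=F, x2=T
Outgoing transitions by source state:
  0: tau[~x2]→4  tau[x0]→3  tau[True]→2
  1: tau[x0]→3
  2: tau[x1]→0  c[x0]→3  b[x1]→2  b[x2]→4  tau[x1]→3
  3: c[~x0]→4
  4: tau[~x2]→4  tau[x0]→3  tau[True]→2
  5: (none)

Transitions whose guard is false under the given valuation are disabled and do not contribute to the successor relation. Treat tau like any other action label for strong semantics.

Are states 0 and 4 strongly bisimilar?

Answer: BISIMILAR

Analysis:
Refine partition for ~:
  round 0: {{0,1,2,3,4,5}}
  round 1: {{0,4},{1,5},{2},{3}}
4 equivalence class(es) (converged in 2)
class of 0: {0,4}; class of 4: {0,4}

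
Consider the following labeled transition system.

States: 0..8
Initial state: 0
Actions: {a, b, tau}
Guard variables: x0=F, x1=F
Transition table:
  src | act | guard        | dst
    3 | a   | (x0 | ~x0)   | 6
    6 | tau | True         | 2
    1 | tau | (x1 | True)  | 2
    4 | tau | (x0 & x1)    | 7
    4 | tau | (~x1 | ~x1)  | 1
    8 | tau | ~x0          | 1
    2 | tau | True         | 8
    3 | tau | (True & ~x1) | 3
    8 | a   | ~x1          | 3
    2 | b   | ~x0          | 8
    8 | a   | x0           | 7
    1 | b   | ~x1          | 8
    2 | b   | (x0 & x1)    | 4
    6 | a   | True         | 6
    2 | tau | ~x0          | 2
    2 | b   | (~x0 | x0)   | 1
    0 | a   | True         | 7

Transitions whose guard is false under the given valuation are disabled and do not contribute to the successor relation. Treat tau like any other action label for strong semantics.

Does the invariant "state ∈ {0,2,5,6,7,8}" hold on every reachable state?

Answer: INVARIANT HOLDS

Analysis:
Inv-set: {0,2,5,6,7,8}
Reachable = {0,7}
  0: ok
  7: ok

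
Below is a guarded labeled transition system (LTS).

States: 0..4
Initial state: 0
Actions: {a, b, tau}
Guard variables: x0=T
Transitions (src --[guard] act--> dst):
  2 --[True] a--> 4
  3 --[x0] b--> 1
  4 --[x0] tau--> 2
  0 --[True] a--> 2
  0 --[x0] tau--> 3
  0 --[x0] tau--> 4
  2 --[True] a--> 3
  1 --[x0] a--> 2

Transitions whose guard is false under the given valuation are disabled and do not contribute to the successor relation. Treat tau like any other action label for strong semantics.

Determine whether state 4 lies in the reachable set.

Answer: REACHABLE

Working:
After dropping false guards: 8 live edges.
L0 = {0}
L1 = {2,3,4}  now seen {0,2,3,4}
L2 = {1}  now seen {0,1,2,3,4}
Reachable = {0,1,2,3,4}
Path to 4: tau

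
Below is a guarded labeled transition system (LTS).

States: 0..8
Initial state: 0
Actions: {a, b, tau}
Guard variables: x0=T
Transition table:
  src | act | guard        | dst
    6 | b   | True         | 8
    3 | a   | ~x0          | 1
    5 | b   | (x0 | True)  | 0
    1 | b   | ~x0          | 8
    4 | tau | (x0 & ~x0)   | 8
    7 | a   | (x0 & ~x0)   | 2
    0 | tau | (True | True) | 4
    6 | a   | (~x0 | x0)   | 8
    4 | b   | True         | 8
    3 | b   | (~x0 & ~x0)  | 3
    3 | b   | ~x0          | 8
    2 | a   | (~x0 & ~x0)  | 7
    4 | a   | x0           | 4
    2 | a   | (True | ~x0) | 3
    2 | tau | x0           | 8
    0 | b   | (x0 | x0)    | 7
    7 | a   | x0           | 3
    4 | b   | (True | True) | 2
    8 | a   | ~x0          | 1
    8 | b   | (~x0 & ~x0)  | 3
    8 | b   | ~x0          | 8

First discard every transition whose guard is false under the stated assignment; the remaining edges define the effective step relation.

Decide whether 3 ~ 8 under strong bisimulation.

Bisimulation quotient by refinement:
  π0 = {{0,1,2,3,4,5,6,7,8}}
  π1 = {{0},{1,3,8},{2},{4,6},{5},{7}}
  π2 = {{0},{1,3,8},{2},{4},{5},{6},{7}}
7 equivalence class(es) (converged in 3)
[3]={1,3,8}  [8]={1,3,8}

Answer: BISIMILAR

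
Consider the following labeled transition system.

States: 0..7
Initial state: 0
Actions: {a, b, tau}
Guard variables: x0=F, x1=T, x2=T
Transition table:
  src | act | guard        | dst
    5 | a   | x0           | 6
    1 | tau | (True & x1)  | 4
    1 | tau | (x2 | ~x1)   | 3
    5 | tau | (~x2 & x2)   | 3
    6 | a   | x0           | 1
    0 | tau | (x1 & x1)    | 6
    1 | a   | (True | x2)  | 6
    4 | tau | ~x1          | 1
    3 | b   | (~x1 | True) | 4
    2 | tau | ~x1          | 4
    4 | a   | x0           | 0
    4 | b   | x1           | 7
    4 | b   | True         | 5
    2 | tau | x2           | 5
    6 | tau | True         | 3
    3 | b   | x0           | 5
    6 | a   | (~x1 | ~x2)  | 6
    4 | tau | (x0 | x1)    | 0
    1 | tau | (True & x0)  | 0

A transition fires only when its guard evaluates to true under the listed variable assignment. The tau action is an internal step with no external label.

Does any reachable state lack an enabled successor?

Reach set: {0,3,4,5,6,7}
  0: tau→6  [1 exit(s)]
  3: b→4  [1 exit(s)]
  4: b→5  b→7  tau→0  [3 exit(s)]
  5: ∅  [deadlock]
  6: tau→3  [1 exit(s)]
  7: ∅  [deadlock]
witness 5: tau·tau·b·b

Answer: DEADLOCK at state 5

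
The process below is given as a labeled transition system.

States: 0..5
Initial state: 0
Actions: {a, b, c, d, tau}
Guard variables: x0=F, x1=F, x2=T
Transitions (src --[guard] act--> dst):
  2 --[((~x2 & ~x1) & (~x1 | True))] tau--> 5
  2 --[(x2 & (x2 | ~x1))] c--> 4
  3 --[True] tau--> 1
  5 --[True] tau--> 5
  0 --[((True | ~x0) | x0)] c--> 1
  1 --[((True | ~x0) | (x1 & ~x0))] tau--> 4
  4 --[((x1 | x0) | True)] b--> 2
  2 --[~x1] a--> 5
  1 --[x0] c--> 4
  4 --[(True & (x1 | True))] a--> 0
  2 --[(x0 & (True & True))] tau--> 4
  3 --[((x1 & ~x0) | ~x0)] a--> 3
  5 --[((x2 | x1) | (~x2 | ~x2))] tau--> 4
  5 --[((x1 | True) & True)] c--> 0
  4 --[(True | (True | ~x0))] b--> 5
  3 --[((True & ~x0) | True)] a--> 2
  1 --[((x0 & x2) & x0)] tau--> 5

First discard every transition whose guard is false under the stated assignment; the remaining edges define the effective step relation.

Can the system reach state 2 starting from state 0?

Guard filter leaves 13 enabled edge(s).
L0 = {0}
L1 = {1}  cumulative {0,1}
L2 = {4}  cumulative {0,1,4}
L3 = {2,5}  cumulative {0,1,2,4,5}
Reachable = {0,1,2,4,5}
witness 2: c·tau·b

Answer: REACHABLE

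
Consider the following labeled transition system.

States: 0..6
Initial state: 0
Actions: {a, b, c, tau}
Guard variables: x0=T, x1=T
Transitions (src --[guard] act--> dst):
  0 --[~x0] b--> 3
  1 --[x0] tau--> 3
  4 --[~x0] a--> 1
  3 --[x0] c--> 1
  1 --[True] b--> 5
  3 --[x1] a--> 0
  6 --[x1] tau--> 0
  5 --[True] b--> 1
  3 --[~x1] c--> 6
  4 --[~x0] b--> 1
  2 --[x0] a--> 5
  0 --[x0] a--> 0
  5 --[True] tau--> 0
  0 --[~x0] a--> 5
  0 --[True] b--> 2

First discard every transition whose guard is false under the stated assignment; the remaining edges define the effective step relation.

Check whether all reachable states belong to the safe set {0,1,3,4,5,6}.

Inv-set: {0,1,3,4,5,6}
Reachable = {0,1,2,3,5}
  0: safe
  1: safe
  2: VIOLATES
  3: safe
  5: safe
reach 2 via b — violates

Answer: INVARIANT VIOLATED at state 2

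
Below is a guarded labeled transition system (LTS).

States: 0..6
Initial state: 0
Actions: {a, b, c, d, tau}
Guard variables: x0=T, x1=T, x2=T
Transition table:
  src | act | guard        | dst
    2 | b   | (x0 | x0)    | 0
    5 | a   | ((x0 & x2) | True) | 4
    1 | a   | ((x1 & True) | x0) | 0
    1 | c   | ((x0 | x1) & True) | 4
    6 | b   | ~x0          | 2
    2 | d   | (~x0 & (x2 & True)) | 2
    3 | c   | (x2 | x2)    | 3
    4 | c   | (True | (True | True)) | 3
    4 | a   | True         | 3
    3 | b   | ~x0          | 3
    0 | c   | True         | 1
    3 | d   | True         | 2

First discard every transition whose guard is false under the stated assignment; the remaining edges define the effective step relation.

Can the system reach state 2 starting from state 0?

Answer: REACHABLE

Analysis:
9 transition(s) survive guard evaluation.
L0 = {0}
L1 = {1}  cumulative {0,1}
L2 = {4}  cumulative {0,1,4}
L3 = {3}  cumulative {0,1,3,4}
L4 = {2}  cumulative {0,1,2,3,4}
Reachable = {0,1,2,3,4}
trace reaching 2: c·c·c·d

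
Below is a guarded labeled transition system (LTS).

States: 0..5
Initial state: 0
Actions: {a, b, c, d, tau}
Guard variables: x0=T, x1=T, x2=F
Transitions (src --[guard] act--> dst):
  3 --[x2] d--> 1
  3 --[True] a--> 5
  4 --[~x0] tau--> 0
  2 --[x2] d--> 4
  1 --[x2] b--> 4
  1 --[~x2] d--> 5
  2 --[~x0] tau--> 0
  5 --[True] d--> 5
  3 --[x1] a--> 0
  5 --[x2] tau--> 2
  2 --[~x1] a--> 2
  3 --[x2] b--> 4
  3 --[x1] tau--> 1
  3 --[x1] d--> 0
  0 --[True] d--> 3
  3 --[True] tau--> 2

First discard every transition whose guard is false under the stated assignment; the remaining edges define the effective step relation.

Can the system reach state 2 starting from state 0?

Answer: REACHABLE

Analysis:
Guard filter leaves 8 enabled edge(s).
Layer 0: {0}
Layer 1: {3}  cumulative {0,3}
Layer 2: {1,2,5}  cumulative {0,1,2,3,5}
Reach set: {0,1,2,3,5}
Path to 2: d·tau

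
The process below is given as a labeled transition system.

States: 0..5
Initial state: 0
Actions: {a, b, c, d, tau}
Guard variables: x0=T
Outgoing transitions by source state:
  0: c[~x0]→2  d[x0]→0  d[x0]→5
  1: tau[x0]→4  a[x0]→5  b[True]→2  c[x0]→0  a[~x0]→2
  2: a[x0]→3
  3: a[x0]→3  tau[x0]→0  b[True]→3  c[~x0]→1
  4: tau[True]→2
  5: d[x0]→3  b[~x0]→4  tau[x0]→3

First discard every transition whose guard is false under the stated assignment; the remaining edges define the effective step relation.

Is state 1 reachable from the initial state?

Guard filter leaves 13 enabled edge(s).
Layer 0: {0}
Layer 1: {5}  now seen {0,5}
Layer 2: {3}  now seen {0,3,5}
Reachable = {0,3,5}

Answer: UNREACHABLE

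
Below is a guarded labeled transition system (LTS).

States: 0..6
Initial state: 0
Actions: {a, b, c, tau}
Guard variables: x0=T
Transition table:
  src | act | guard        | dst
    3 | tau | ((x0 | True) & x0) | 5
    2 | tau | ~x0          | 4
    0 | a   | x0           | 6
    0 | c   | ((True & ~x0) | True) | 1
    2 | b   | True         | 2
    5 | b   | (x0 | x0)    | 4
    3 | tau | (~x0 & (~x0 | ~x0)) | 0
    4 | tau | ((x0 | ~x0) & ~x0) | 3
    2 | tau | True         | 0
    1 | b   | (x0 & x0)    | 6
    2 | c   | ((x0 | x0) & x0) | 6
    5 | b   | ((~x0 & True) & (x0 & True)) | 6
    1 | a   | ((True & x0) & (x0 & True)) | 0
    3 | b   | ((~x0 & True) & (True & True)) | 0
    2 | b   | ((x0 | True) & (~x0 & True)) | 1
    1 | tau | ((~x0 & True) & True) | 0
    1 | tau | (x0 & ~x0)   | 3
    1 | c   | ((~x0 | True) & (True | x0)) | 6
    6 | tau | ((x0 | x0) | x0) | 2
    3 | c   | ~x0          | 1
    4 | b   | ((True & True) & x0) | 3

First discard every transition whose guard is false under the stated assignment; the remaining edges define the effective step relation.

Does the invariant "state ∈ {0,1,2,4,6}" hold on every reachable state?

Safe = {0,1,2,4,6}
Reachable = {0,1,2,6}
  0: ✓
  1: ✓
  2: ✓
  6: ✓

Answer: INVARIANT HOLDS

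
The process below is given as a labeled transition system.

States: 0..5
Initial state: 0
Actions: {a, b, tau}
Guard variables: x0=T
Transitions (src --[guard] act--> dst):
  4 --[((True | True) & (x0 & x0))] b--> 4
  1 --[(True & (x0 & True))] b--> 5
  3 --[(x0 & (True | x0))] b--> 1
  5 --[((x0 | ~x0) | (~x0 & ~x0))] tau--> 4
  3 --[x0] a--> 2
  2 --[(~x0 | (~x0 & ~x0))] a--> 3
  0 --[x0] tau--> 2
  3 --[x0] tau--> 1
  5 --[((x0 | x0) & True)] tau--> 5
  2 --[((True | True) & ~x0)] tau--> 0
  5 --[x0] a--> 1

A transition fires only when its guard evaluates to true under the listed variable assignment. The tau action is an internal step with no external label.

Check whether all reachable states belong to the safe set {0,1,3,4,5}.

Inv-set: {0,1,3,4,5}
R = {0,2}
  0: ✓
  2: outside
counterexample path to 2: tau

Answer: INVARIANT VIOLATED at state 2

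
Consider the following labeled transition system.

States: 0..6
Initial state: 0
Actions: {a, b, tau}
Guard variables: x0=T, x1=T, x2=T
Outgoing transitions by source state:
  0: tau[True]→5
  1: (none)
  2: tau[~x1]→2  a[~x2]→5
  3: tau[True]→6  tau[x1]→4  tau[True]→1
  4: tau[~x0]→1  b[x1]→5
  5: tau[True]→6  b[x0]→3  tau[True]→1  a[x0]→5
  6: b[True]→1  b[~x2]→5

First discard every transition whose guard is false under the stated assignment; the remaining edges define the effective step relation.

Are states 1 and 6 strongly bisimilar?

Answer: NOT BISIMILAR

Analysis:
Bisimulation quotient by refinement:
  round 0: {{0,1,2,3,4,5,6}}
  round 1: {{0,3},{1,2},{4,6},{5}}
  round 2: {{0},{1,2},{3},{4},{5},{6}}
Fixed point at round 3; 6 class(es).
1∈{1,2}, 6∈{6}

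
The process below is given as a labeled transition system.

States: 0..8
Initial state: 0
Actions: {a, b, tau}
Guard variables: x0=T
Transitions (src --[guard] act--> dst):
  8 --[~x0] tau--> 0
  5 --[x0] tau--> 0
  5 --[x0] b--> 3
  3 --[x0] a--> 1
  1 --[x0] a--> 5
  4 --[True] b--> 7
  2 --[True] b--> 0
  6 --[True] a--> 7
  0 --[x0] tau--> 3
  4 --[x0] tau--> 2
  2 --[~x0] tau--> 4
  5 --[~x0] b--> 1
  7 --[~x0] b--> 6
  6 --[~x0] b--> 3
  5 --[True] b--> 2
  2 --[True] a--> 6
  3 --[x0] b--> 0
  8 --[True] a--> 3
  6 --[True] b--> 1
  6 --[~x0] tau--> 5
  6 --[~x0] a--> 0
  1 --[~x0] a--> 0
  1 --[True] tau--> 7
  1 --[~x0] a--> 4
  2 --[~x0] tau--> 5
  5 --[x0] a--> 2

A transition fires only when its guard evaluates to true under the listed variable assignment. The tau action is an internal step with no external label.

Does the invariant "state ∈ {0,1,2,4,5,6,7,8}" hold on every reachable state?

Answer: INVARIANT VIOLATED at state 3

Trace:
Allowed set {0,1,2,4,5,6,7,8}
Reachable = {0,1,2,3,5,6,7}
  0: ✓
  1: ✓
  2: ✓
  3: outside
  5: ✓
  6: ✓
  7: ✓
counterexample path to 3: tau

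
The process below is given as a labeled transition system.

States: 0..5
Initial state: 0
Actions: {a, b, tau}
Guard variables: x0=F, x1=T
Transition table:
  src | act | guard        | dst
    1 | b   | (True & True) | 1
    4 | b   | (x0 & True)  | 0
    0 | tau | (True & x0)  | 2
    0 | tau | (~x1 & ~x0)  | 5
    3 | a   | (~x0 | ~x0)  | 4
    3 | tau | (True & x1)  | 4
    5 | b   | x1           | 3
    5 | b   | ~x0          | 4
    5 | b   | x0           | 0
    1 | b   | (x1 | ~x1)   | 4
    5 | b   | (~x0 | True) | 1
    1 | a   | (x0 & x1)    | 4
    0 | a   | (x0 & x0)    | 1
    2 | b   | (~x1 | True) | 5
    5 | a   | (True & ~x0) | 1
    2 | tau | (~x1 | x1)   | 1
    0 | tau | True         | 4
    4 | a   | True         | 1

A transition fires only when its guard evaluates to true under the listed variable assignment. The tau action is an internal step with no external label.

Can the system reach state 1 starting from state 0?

Answer: REACHABLE

Trace:
Guard filter leaves 12 enabled edge(s).
Layer 0: {0}
Layer 1: {4}  total {0,4}
Layer 2: {1}  total {0,1,4}
R = {0,1,4}
Path to 1: tau·a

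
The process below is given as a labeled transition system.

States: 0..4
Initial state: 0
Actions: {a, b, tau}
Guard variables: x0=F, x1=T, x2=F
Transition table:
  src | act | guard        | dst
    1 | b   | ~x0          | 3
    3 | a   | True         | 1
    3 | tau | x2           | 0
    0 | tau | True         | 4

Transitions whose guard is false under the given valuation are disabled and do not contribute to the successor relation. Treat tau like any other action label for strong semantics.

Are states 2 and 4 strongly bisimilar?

Refine partition for ~:
  round 0: {{0,1,2,3,4}}
  round 1: {{0},{1},{2,4},{3}}
Fixed point at round 2; 4 class(es).
2∈{2,4}, 4∈{2,4}

Answer: BISIMILAR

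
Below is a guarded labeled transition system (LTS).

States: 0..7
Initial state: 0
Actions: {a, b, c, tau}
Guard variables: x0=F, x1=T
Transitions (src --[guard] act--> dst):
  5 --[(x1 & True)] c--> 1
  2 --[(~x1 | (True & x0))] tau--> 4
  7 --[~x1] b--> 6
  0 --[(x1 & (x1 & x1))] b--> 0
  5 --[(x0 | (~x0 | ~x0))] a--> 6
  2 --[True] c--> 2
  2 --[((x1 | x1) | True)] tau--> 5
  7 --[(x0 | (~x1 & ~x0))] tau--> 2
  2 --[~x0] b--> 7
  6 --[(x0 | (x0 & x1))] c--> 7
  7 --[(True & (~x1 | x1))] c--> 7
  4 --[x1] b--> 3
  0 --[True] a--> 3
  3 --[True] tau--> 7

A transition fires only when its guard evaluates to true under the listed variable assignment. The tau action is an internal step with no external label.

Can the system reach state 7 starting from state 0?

Guard filter leaves 10 enabled edge(s).
L0 = {0}
L1 = {3}  total {0,3}
L2 = {7}  total {0,3,7}
Reachable = {0,3,7}
Path to 7: a·tau

Answer: REACHABLE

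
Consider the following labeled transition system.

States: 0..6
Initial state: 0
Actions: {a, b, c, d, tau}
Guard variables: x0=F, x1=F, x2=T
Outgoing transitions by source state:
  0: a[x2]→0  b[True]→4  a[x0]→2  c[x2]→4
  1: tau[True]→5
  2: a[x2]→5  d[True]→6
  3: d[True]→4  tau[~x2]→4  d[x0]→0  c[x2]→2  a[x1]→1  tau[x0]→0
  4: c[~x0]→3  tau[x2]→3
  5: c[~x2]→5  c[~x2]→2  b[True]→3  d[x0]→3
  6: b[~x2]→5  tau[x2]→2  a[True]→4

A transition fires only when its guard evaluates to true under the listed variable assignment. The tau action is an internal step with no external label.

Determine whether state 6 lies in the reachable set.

After dropping false guards: 13 live edges.
L0 = {0}
L1 = {4}  total {0,4}
L2 = {3}  total {0,3,4}
L3 = {2}  total {0,2,3,4}
L4 = {5,6}  total {0,2,3,4,5,6}
R = {0,2,3,4,5,6}
witness 6: b·c·c·d

Answer: REACHABLE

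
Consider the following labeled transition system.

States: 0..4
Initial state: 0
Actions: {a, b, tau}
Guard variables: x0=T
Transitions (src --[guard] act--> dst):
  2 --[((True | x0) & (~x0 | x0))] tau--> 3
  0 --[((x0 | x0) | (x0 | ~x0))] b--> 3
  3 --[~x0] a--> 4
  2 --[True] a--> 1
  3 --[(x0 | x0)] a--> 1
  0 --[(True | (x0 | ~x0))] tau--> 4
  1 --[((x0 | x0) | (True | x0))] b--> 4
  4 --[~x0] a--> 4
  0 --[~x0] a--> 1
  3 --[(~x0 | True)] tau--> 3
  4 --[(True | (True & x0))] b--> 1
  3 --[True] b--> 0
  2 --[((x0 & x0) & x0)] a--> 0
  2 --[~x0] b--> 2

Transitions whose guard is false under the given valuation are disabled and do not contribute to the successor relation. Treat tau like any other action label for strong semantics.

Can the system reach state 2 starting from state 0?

10 transition(s) survive guard evaluation.
L0 = {0}
L1 = {3,4}  now seen {0,3,4}
L2 = {1}  now seen {0,1,3,4}
Reach set: {0,1,3,4}

Answer: UNREACHABLE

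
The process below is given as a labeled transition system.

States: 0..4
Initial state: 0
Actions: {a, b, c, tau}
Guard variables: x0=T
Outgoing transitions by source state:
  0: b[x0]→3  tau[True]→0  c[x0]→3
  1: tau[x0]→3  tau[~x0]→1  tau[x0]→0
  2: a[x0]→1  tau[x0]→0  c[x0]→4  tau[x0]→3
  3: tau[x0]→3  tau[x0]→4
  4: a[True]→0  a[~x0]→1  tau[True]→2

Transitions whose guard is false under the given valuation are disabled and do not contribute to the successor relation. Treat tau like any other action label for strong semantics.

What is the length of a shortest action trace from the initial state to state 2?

Answer: 3

Analysis:
Breadth-first toward 2:
  depth 0: {0}
  depth 1: {3}
  depth 2: {4}
  depth 3: {2}
first hit 2 at d=3 via b·tau·tau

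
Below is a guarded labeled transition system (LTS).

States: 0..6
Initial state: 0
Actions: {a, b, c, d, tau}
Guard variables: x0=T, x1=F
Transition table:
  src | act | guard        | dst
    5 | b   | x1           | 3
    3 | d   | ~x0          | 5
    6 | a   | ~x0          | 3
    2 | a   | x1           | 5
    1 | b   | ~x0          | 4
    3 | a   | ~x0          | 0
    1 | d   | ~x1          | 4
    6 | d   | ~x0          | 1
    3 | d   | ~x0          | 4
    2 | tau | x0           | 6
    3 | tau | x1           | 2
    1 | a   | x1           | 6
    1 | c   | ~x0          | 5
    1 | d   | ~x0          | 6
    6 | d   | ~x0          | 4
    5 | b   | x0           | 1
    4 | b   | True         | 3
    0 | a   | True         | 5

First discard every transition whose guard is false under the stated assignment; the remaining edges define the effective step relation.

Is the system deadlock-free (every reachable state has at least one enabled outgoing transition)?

Answer: DEADLOCK at state 3

Working:
Reachable = {0,1,3,4,5}
  0: a→5  [1 exit(s)]
  1: d→4  [1 exit(s)]
  3: ∅  [STUCK]
  4: b→3  [1 exit(s)]
  5: b→1  [1 exit(s)]
Path to 3: a·b·d·b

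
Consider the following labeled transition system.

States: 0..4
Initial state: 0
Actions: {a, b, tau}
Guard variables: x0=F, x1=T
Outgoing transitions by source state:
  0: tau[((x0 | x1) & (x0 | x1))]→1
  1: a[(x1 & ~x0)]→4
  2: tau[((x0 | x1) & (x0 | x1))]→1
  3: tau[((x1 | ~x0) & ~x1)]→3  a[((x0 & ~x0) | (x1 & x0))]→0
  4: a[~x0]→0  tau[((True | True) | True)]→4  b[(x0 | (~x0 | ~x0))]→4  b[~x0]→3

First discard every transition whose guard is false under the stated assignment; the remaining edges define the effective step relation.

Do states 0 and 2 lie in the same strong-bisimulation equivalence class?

Answer: BISIMILAR

Analysis:
Refine partition for ~:
  round 0: {{0,1,2,3,4}}
  round 1: {{0,2},{1},{3},{4}}
Fixed point at round 2; 4 class(es).
[0]={0,2}  [2]={0,2}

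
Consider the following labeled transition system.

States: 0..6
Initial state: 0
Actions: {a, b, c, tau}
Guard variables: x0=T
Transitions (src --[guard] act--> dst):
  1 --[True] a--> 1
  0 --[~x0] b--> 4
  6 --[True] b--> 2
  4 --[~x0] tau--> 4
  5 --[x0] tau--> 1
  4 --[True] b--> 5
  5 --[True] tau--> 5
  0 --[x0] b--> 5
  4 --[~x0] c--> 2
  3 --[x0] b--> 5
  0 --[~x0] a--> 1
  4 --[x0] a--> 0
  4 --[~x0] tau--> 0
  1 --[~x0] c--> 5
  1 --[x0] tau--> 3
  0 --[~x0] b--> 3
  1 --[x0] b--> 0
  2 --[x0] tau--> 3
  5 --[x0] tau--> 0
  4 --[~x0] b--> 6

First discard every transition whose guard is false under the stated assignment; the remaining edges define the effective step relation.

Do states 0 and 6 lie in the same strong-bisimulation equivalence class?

Answer: NOT BISIMILAR

Working:
Refine partition for ~:
  round 0: {{0,1,2,3,4,5,6}}
  round 1: {{0,3,6},{1},{2,5},{4}}
  round 2: {{0,3,6},{1},{2},{4},{5}}
  round 3: {{0,3},{1},{2},{4},{5},{6}}
6 equivalence class(es) (converged in 4)
class of 0: {0,3}; class of 6: {6}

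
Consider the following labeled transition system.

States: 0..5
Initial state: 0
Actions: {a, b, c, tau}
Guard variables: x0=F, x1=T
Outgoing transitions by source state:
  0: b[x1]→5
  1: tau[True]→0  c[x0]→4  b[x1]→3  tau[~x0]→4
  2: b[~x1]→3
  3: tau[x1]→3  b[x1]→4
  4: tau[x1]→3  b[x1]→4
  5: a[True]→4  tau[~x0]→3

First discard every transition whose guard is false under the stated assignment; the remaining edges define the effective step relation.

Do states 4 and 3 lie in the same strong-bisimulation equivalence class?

Bisimulation quotient by refinement:
  round 0: {{0,1,2,3,4,5}}
  round 1: {{0},{1,3,4},{2},{5}}
  round 2: {{0},{1},{2},{3,4},{5}}
5 equivalence class(es) (converged in 3)
4∈{3,4}, 3∈{3,4}

Answer: BISIMILAR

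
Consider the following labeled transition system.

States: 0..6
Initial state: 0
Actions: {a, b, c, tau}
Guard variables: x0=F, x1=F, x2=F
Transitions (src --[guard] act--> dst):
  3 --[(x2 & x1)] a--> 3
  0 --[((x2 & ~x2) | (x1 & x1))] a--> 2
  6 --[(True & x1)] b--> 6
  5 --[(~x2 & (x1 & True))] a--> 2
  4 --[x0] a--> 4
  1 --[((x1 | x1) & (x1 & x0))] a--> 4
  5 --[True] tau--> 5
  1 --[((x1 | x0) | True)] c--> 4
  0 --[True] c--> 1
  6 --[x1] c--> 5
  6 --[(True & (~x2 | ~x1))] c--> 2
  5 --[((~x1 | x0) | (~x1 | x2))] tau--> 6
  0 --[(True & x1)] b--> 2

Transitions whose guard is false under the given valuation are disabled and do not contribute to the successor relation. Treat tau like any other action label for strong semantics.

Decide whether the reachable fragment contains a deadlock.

R = {0,1,4}
  0: c→1  [1 exit(s)]
  1: c→4  [1 exit(s)]
  4: ∅  [STUCK]
trace reaching 4: c·c

Answer: DEADLOCK at state 4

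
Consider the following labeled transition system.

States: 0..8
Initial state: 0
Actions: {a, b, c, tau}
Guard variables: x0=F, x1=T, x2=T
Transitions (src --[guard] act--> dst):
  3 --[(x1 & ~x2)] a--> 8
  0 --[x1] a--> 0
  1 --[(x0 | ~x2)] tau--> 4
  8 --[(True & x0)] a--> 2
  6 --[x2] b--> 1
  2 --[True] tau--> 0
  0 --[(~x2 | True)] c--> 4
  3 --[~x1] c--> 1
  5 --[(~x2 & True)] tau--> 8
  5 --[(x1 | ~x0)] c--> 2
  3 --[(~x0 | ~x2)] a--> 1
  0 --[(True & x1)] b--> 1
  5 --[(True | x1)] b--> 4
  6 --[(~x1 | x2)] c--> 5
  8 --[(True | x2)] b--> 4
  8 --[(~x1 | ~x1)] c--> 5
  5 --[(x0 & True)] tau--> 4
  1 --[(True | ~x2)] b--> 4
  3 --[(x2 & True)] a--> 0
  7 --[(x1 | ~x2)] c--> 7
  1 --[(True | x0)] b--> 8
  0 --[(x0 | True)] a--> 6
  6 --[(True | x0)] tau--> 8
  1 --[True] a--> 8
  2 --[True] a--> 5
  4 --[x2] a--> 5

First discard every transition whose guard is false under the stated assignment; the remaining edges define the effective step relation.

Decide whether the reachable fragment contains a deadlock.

Reachable = {0,1,2,4,5,6,8}
  0: a→0  a→6  b→1  c→4  [deg 4]
  1: a→8  b→4  b→8  [deg 3]
  2: a→5  tau→0  [deg 2]
  4: a→5  [deg 1]
  5: b→4  c→2  [deg 2]
  6: b→1  c→5  tau→8  [deg 3]
  8: b→4  [deg 1]

Answer: DEADLOCK-FREE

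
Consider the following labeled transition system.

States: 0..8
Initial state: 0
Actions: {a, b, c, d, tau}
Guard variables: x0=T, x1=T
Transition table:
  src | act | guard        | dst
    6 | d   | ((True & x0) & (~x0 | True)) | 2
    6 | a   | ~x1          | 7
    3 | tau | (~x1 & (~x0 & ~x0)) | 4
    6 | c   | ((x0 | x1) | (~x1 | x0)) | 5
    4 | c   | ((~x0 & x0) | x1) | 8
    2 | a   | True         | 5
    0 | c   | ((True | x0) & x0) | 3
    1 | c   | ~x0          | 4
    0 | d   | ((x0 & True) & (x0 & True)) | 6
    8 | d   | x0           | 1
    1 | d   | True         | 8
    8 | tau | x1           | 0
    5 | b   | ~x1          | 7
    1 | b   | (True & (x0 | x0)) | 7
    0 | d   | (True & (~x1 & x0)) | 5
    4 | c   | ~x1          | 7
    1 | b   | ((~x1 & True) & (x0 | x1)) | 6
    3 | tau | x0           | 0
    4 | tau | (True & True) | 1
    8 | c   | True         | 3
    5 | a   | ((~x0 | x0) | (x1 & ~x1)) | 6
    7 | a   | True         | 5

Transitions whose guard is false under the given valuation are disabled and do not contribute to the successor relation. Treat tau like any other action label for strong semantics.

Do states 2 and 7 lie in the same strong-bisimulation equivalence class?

Answer: BISIMILAR

Trace:
Bisimulation quotient by refinement:
  P[0] = {{0,1,2,3,4,5,6,7,8}}
  P[1] = {{0,6},{1},{2,5,7},{3},{4},{8}}
  P[2] = {{0},{1},{2,7},{3},{4},{5},{6},{8}}
stable after 3 split(s): 8 block(s)
class of 2: {2,7}; class of 7: {2,7}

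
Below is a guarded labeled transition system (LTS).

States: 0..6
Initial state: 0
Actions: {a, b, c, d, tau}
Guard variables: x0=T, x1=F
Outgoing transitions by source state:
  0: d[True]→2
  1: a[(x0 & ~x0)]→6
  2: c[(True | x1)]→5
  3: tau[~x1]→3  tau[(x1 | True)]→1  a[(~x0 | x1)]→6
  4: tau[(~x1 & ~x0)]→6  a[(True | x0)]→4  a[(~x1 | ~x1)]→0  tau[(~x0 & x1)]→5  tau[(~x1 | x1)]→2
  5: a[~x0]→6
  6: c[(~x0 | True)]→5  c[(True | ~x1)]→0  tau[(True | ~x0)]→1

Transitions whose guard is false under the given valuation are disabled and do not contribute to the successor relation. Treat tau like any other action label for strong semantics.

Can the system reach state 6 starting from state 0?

Answer: UNREACHABLE

Analysis:
10 transition(s) survive guard evaluation.
Layer 0: {0}
Layer 1: {2}  now seen {0,2}
Layer 2: {5}  now seen {0,2,5}
Reach set: {0,2,5}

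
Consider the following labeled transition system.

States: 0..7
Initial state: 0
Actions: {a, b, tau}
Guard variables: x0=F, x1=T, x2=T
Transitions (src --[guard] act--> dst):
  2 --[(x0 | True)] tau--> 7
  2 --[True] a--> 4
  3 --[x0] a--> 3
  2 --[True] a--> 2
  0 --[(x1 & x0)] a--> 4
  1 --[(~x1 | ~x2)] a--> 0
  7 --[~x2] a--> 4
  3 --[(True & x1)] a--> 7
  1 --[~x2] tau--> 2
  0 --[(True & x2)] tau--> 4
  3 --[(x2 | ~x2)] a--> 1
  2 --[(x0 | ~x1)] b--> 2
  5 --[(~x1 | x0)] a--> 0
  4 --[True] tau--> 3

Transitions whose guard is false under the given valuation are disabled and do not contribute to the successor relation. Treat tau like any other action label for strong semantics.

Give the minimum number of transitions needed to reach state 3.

Layered search for 3:
  depth 0: {0}
  depth 1: {4}
  depth 2: {3}
3 enters at depth 2; path tau·tau

Answer: 2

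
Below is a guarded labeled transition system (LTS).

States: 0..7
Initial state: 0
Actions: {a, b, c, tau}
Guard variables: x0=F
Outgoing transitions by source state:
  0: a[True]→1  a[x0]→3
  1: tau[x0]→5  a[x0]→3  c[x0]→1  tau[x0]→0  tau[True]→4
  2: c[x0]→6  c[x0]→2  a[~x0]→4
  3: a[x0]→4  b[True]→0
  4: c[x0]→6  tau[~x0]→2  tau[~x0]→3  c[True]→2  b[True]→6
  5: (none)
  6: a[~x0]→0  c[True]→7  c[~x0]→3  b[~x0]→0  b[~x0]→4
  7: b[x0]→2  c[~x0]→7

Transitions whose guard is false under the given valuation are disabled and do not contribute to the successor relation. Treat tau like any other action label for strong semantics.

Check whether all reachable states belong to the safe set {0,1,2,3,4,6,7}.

Safe = {0,1,2,3,4,6,7}
Reachable = {0,1,2,3,4,6,7}
  0: ✓
  1: ✓
  2: ✓
  3: ✓
  4: ✓
  6: ✓
  7: ✓

Answer: INVARIANT HOLDS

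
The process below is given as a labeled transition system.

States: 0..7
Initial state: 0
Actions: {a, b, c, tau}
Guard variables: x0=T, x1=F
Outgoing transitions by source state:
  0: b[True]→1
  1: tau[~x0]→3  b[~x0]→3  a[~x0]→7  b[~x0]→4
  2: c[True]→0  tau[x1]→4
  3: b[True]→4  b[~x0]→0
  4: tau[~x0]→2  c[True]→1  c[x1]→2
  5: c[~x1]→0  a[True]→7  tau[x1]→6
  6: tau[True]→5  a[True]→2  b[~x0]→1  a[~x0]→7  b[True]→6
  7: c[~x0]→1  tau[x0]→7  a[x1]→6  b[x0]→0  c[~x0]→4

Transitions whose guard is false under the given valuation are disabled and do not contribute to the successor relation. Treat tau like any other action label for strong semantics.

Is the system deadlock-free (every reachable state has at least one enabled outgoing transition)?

Answer: DEADLOCK at state 1

Working:
Reachable = {0,1}
  0: b→1  [1 exit(s)]
  1: ∅  [no exit]
Path to 1: b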